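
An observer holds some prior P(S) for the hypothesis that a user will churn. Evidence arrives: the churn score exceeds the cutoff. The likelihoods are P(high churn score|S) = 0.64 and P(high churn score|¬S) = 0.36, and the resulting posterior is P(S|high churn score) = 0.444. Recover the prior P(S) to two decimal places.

P(S) = 0.31

In odds form, posterior odds = prior odds × likelihood ratio, so prior odds = posterior odds ÷ LR.
Posterior odds = 0.444/(1−0.444) = 0.7986. LR = 0.64/0.36 = 1.7778.
Prior odds = 0.7986/1.7778 = 0.4492, so P(S) = 0.4492/(1+0.4492) ≈ 0.31.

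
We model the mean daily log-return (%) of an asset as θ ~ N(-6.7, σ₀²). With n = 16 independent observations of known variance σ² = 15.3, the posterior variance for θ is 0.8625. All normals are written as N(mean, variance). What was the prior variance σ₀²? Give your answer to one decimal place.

For the Normal–Normal model with known σ², precisions add: τ_n = τ₀ + n/σ².
So 1/σ₀² = 1/0.8625 − 16/15.3 = 1.159420 − 1.045752 = 0.113668.
Hence σ₀² = 1/0.113668 ≈ 8.8.

σ₀² = 8.8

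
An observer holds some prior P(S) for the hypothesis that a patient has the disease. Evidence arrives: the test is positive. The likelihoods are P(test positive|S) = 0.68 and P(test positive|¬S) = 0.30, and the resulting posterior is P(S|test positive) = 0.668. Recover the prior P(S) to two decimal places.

P(S) = 0.47

Bayes' rule in odds form gives O(S|E) = O(S)·[P(E|S)/P(E|¬S)], hence O(S) = O(S|E)/LR.
Posterior odds = 0.668/(1−0.668) = 2.0120. LR = 0.68/0.30 = 2.2667.
Prior odds = 2.0120/2.2667 = 0.8876, so P(S) = 0.8876/(1+0.8876) ≈ 0.47.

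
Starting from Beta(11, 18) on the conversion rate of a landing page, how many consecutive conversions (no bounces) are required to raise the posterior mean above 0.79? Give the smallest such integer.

k = 57

After k conversions and 0 bounces the posterior is Beta(11+k, 18), with mean (11+k)/(11+18+k).
Set (11+k)/(29+k) > 0.79 and solve: k > (0.79·29 − 11)/(1 − 0.79) = 56.714.
The smallest integer exceeding 56.714 is 57, and checking k=57: (68)/(86) = 0.7907 > 0.79.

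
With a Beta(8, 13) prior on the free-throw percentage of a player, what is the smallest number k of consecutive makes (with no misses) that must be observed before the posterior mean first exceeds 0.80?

After k makes and 0 misses the posterior is Beta(8+k, 13), with mean (8+k)/(8+13+k).
Set (8+k)/(21+k) > 0.80 and solve: k > (0.80·21 − 8)/(1 − 0.80) = 44.000.
The smallest integer exceeding 44.000 is 45.

k = 45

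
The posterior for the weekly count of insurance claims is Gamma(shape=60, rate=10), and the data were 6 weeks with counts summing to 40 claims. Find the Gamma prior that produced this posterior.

Gamma–Poisson conjugacy: posterior shape = α + Σxᵢ, posterior rate = β + n.
So α = 60 − 40 = 20 and β = 10 − 6 = 4.

Gamma(shape=20, rate=4)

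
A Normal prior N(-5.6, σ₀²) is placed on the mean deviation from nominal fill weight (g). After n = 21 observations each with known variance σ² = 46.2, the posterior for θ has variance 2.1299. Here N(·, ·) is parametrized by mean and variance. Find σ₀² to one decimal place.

σ₀² = 66.8

Posterior precision equals prior precision plus data precision: 1/σ_n² = 1/σ₀² + n/σ².
So 1/σ₀² = 1/2.1299 − 21/46.2 = 0.469506 − 0.454545 = 0.014961.
Hence σ₀² = 1/0.014961 ≈ 66.8.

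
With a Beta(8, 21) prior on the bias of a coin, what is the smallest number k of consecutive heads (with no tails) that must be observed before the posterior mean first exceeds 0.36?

After k heads and 0 tails the posterior is Beta(8+k, 21), with mean (8+k)/(8+21+k).
Set (8+k)/(29+k) > 0.36 and solve: k > (0.36·29 − 8)/(1 − 0.36) = 3.812.
The smallest integer exceeding 3.812 is 4.

k = 4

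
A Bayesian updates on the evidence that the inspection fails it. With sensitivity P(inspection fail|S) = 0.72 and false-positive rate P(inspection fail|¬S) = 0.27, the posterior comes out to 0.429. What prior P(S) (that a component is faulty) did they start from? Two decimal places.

P(S) = 0.22

Bayes' rule in odds form gives O(S|E) = O(S)·[P(E|S)/P(E|¬S)], hence O(S) = O(S|E)/LR.
Posterior odds = 0.429/(1−0.429) = 0.7513. LR = 0.72/0.27 = 2.6667.
Prior odds = 0.7513/2.6667 = 0.2817, so P(S) = 0.2817/(1+0.2817) ≈ 0.22.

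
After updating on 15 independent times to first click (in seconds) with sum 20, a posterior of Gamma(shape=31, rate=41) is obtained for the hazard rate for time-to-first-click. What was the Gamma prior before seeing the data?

Gamma–exponential conjugacy: posterior shape = α + n, posterior rate = β + Σtᵢ.
So α = 31 − 15 = 16 and β = 41 − 20 = 21.

Gamma(shape=16, rate=21)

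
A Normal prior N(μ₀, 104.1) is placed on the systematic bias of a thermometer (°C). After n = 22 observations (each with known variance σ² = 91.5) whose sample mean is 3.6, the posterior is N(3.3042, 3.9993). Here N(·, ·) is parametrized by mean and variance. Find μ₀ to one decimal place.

μ₀ = -4.1

With known observation variance, the Normal–Normal posterior has precision τ_n = τ₀ + n/σ² and mean μ_n = (τ₀μ₀ + (n/σ²)x̄)/τ_n.
Here τ₀ = 1/104.1 = 0.009606 and τ_data = 22/91.5 = 0.240437, so τ_n = 0.250043.
Rearranging for μ₀: μ₀ = (μ_n·τ_n − τ_data·x̄)/τ₀ = (3.3042·0.250043 − 0.240437·3.6) / 0.009606 = -0.039381/0.009606 ≈ -4.1.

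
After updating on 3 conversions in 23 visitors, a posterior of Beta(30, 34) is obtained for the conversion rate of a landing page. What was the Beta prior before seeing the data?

Under Beta–binomial conjugacy the posterior parameters are (α+s, β+f).
Subtract the data counts: 30−3=27, 34−20=14.

Beta(27, 14)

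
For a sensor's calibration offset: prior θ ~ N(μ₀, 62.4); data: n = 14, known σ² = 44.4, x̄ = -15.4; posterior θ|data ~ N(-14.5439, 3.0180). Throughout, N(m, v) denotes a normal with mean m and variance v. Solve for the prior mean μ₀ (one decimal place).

μ₀ = 2.3

The posterior mean is a precision-weighted average: μ_n = (τ₀μ₀ + τ_data·x̄)/(τ₀+τ_data), with τ₀=1/σ₀² and τ_data=n/σ².
Here τ₀ = 1/62.4 = 0.016026 and τ_data = 14/44.4 = 0.315315, so τ_n = 0.331341.
Rearranging for μ₀: μ₀ = (μ_n·τ_n − τ_data·x̄)/τ₀ = (-14.5439·0.331341 − 0.315315·-15.4) / 0.016026 = 0.036861/0.016026 ≈ 2.3.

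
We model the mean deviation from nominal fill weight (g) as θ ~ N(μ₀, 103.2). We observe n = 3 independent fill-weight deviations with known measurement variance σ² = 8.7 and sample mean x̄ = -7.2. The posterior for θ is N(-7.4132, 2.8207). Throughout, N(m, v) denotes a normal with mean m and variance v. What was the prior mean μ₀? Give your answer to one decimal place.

The posterior mean is a precision-weighted average: μ_n = (τ₀μ₀ + τ_data·x̄)/(τ₀+τ_data), with τ₀=1/σ₀² and τ_data=n/σ².
Here τ₀ = 1/103.2 = 0.009690 and τ_data = 3/8.7 = 0.344828, so τ_n = 0.354518.
Rearranging for μ₀: μ₀ = (μ_n·τ_n − τ_data·x̄)/τ₀ = (-7.4132·0.354518 − 0.344828·-7.2) / 0.009690 = -0.145351/0.009690 ≈ -15.0.

μ₀ = -15.0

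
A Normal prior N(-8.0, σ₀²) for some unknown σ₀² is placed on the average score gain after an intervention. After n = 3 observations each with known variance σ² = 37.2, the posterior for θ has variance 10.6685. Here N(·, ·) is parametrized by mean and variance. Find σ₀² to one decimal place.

For the Normal–Normal model with known σ², precisions add: τ_n = τ₀ + n/σ².
So 1/σ₀² = 1/10.6685 − 3/37.2 = 0.093734 − 0.080645 = 0.013089.
Hence σ₀² = 1/0.013089 ≈ 76.4.

σ₀² = 76.4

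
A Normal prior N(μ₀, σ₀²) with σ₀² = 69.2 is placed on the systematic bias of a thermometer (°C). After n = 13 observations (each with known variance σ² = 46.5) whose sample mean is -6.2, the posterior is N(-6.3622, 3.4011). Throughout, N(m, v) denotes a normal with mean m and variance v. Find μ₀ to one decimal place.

With known observation variance, the Normal–Normal posterior has precision τ_n = τ₀ + n/σ² and mean μ_n = (τ₀μ₀ + (n/σ²)x̄)/τ_n.
Here τ₀ = 1/69.2 = 0.014451 and τ_data = 13/46.5 = 0.279570, so τ_n = 0.294021.
Rearranging for μ₀: μ₀ = (μ_n·τ_n − τ_data·x̄)/τ₀ = (-6.3622·0.294021 − 0.279570·-6.2) / 0.014451 = -0.137286/0.014451 ≈ -9.5.

μ₀ = -9.5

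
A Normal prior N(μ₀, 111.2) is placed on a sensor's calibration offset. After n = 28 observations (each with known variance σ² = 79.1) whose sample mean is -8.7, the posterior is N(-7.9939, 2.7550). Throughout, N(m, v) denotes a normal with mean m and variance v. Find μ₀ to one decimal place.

With known observation variance, the Normal–Normal posterior has precision τ_n = τ₀ + n/σ² and mean μ_n = (τ₀μ₀ + (n/σ²)x̄)/τ_n.
Here τ₀ = 1/111.2 = 0.008993 and τ_data = 28/79.1 = 0.353982, so τ_n = 0.362975.
Rearranging for μ₀: μ₀ = (μ_n·τ_n − τ_data·x̄)/τ₀ = (-7.9939·0.362975 − 0.353982·-8.7) / 0.008993 = 0.178058/0.008993 ≈ 19.8.

μ₀ = 19.8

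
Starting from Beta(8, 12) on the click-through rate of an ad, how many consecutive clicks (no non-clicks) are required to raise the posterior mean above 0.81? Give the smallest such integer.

k = 44

After k clicks and 0 non-clicks the posterior is Beta(8+k, 12), with mean (8+k)/(8+12+k).
Set (8+k)/(20+k) > 0.81 and solve: k > (0.81·20 − 8)/(1 − 0.81) = 43.158.
The smallest integer exceeding 43.158 is 44, and checking k=44: (52)/(64) = 0.8125 > 0.81.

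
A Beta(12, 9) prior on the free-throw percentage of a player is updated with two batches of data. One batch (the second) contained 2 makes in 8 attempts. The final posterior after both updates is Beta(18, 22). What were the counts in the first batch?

Sequential conjugate updates are equivalent to a single update on the pooled data, so total successes = posterior α − prior α and total failures = posterior β − prior β.
Total across both batches: 18−12=6 makes, 22−9=13 misses.
Subtract the second batch: 6−2=4 makes and 13−6=7 misses.

4 makes and 7 misses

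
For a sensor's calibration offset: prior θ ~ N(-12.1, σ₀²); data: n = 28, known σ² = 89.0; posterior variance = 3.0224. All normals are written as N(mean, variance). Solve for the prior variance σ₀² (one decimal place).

For the Normal–Normal model with known σ², precisions add: τ_n = τ₀ + n/σ².
So 1/σ₀² = 1/3.0224 − 28/89.0 = 0.330863 − 0.314607 = 0.016256.
Hence σ₀² = 1/0.016256 ≈ 61.5.

σ₀² = 61.5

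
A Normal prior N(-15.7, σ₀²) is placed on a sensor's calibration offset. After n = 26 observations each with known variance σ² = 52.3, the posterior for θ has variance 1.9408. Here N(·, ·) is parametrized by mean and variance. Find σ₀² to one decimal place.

σ₀² = 55.2

Posterior precision equals prior precision plus data precision: 1/σ_n² = 1/σ₀² + n/σ².
So 1/σ₀² = 1/1.9408 − 26/52.3 = 0.515251 − 0.497132 = 0.018119.
Hence σ₀² = 1/0.018119 ≈ 55.2.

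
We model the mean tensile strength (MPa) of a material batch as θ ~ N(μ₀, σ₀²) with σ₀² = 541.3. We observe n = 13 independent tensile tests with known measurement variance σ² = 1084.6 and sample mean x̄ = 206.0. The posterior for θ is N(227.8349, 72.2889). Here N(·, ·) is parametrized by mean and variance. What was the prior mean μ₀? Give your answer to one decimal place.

μ₀ = 369.5

The posterior mean is a precision-weighted average: μ_n = (τ₀μ₀ + τ_data·x̄)/(τ₀+τ_data), with τ₀=1/σ₀² and τ_data=n/σ².
Here τ₀ = 1/541.3 = 0.001847 and τ_data = 13/1084.6 = 0.011986, so τ_n = 0.013833.
Rearranging for μ₀: μ₀ = (μ_n·τ_n − τ_data·x̄)/τ₀ = (227.8349·0.013833 − 0.011986·206.0) / 0.001847 = 0.682524/0.001847 ≈ 369.5.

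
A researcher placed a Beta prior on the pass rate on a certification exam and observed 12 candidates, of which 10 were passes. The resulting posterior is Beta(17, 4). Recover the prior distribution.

Beta(7, 2)

A Beta(α, β) prior with s successes and f failures in binomial data gives a Beta(α+s, β+f) posterior.
Subtract the data counts: 17−10=7, 4−2=2.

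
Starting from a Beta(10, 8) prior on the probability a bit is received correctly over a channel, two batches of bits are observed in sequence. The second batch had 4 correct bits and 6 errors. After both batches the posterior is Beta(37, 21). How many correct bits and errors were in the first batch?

23 correct bits and 7 errors

Sequential conjugate updates are equivalent to a single update on the pooled data, so total successes = posterior α − prior α and total failures = posterior β − prior β.
Total across both batches: 37−10=27 correct bits, 21−8=13 errors.
Subtract the second batch: 27−4=23 correct bits and 13−6=7 errors.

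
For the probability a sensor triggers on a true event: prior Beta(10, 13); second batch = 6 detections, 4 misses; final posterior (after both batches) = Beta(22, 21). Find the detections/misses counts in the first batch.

Because Beta–binomial updating is additive in the counts, the combined data contributed (α_post−α_prior, β_post−β_prior) successes and failures.
Total across both batches: 22−10=12 detections, 21−13=8 misses.
Subtract the second batch: 12−6=6 detections and 8−4=4 misses.

6 detections and 4 misses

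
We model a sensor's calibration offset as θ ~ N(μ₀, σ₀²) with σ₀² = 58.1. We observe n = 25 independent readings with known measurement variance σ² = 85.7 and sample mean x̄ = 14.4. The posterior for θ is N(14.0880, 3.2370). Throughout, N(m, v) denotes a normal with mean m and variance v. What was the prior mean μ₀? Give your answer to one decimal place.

μ₀ = 8.8

With known observation variance, the Normal–Normal posterior has precision τ_n = τ₀ + n/σ² and mean μ_n = (τ₀μ₀ + (n/σ²)x̄)/τ_n.
Here τ₀ = 1/58.1 = 0.017212 and τ_data = 25/85.7 = 0.291715, so τ_n = 0.308927.
Rearranging for μ₀: μ₀ = (μ_n·τ_n − τ_data·x̄)/τ₀ = (14.0880·0.308927 − 0.291715·14.4) / 0.017212 = 0.151468/0.017212 ≈ 8.8.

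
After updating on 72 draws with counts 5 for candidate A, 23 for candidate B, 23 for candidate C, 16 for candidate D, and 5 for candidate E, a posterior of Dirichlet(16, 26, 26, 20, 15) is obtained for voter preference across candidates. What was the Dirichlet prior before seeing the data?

Dirichlet(11, 3, 3, 4, 10)

For a Dirichlet(α) prior with multinomial counts c, the posterior is Dirichlet(α + c) componentwise.
Subtract each count from the matching posterior parameter: 16−5=11, 26−23=3, 26−23=3, 20−16=4, 15−5=10.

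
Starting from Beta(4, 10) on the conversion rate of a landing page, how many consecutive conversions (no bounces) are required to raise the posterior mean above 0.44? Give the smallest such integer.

k = 4

After k conversions and 0 bounces the posterior is Beta(4+k, 10), with mean (4+k)/(4+10+k).
Set (4+k)/(14+k) > 0.44 and solve: k > (0.44·14 − 4)/(1 − 0.44) = 3.857.
The smallest integer exceeding 3.857 is 4.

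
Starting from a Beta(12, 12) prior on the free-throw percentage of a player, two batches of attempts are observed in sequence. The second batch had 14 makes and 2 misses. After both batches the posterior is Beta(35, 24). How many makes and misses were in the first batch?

Sequential conjugate updates are equivalent to a single update on the pooled data, so total successes = posterior α − prior α and total failures = posterior β − prior β.
Total across both batches: 35−12=23 makes, 24−12=12 misses.
Subtract the second batch: 23−14=9 makes and 12−2=10 misses.

9 makes and 10 misses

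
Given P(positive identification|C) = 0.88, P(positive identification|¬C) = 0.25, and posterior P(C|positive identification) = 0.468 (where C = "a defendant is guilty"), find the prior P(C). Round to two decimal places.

P(C) = 0.20

In odds form, posterior odds = prior odds × likelihood ratio, so prior odds = posterior odds ÷ LR.
Posterior odds = 0.468/(1−0.468) = 0.8797. LR = 0.88/0.25 = 3.5200.
Prior odds = 0.8797/3.5200 = 0.2499, so P(C) = 0.2499/(1+0.2499) ≈ 0.20.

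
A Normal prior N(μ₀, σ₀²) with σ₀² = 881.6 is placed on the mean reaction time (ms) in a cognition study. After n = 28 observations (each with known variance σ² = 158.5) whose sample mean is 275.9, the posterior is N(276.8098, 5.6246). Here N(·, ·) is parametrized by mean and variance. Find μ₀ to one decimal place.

μ₀ = 418.5

With known observation variance, the Normal–Normal posterior has precision τ_n = τ₀ + n/σ² and mean μ_n = (τ₀μ₀ + (n/σ²)x̄)/τ_n.
Here τ₀ = 1/881.6 = 0.001134 and τ_data = 28/158.5 = 0.176656, so τ_n = 0.177790.
Rearranging for μ₀: μ₀ = (μ_n·τ_n − τ_data·x̄)/τ₀ = (276.8098·0.177790 − 0.176656·275.9) / 0.001134 = 0.474624/0.001134 ≈ 418.5.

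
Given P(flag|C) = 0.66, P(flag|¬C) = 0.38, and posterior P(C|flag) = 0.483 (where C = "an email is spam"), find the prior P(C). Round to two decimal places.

In odds form, posterior odds = prior odds × likelihood ratio, so prior odds = posterior odds ÷ LR.
Posterior odds = 0.483/(1−0.483) = 0.9342. LR = 0.66/0.38 = 1.7368.
Prior odds = 0.9342/1.7368 = 0.5379, so P(C) = 0.5379/(1+0.5379) ≈ 0.35.

P(C) = 0.35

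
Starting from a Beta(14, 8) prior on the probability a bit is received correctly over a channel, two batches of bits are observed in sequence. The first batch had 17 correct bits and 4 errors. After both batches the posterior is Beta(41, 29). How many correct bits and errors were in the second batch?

10 correct bits and 17 errors

Because Beta–binomial updating is additive in the counts, the combined data contributed (α_post−α_prior, β_post−β_prior) successes and failures.
Total across both batches: 41−14=27 correct bits, 29−8=21 errors.
Subtract the first batch: 27−17=10 correct bits and 21−4=17 errors.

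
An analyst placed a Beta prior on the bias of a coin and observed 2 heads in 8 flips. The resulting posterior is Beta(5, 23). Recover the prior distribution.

A Beta(a, b) prior with s successes and f failures in binomial data gives a Beta(a+s, b+f) posterior.
Subtract the data counts: 5−2=3, 23−6=17.

Beta(3, 17)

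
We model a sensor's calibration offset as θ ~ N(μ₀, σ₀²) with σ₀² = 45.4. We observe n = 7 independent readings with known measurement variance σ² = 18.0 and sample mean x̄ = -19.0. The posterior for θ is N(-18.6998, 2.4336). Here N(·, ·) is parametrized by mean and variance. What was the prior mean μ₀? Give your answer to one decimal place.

μ₀ = -13.4

With known observation variance, the Normal–Normal posterior has precision τ_n = τ₀ + n/σ² and mean μ_n = (τ₀μ₀ + (n/σ²)x̄)/τ_n.
Here τ₀ = 1/45.4 = 0.022026 and τ_data = 7/18.0 = 0.388889, so τ_n = 0.410915.
Rearranging for μ₀: μ₀ = (μ_n·τ_n − τ_data·x̄)/τ₀ = (-18.6998·0.410915 − 0.388889·-19.0) / 0.022026 = -0.295137/0.022026 ≈ -13.4.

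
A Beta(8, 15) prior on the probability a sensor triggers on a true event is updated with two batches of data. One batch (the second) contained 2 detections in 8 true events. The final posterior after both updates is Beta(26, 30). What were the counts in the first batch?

16 detections and 9 misses

Because Beta–binomial updating is additive in the counts, the combined data contributed (α_post−α_prior, β_post−β_prior) successes and failures.
Total across both batches: 26−8=18 detections, 30−15=15 misses.
Subtract the second batch: 18−2=16 detections and 15−6=9 misses.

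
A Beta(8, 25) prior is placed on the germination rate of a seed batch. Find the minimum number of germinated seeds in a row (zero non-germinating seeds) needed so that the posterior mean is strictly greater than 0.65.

After k germinated seeds and 0 non-germinating seeds the posterior is Beta(8+k, 25), with mean (8+k)/(8+25+k).
Set (8+k)/(33+k) > 0.65 and solve: k > (0.65·33 − 8)/(1 − 0.65) = 38.429.
The smallest integer exceeding 38.429 is 39, and checking k=39: (47)/(72) = 0.6528 > 0.65.

k = 39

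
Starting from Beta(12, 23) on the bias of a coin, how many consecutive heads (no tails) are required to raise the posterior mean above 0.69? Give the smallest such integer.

k = 40

After k heads and 0 tails the posterior is Beta(12+k, 23), with mean (12+k)/(12+23+k).
Set (12+k)/(35+k) > 0.69 and solve: k > (0.69·35 − 12)/(1 − 0.69) = 39.194.
The smallest integer exceeding 39.194 is 40.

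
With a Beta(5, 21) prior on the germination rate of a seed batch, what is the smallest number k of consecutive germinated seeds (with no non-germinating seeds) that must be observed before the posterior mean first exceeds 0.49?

k = 16

After k germinated seeds and 0 non-germinating seeds the posterior is Beta(5+k, 21), with mean (5+k)/(5+21+k).
Set (5+k)/(26+k) > 0.49 and solve: k > (0.49·26 − 5)/(1 − 0.49) = 15.176.
The smallest integer exceeding 15.176 is 16.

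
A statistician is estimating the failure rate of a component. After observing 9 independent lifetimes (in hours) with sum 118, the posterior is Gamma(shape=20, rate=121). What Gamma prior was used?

Gamma–exponential conjugacy: posterior shape = α + n, posterior rate = β + Σtᵢ.
So α = 20 − 9 = 11 and β = 121 − 118 = 3.

Gamma(shape=11, rate=3)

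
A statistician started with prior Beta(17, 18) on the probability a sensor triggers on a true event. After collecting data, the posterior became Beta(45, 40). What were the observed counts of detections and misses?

28 detections and 22 misses

Under Beta–binomial conjugacy the posterior parameters are (α+s, β+f).
Match parameters: s=45−17=28, f=40−18=22.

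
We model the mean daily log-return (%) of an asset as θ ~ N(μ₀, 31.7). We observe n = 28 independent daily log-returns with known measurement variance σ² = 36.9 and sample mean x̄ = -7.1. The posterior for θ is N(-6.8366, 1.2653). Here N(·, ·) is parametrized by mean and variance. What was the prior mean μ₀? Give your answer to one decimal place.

μ₀ = -0.5

With known observation variance, the Normal–Normal posterior has precision τ_n = τ₀ + n/σ² and mean μ_n = (τ₀μ₀ + (n/σ²)x̄)/τ_n.
Here τ₀ = 1/31.7 = 0.031546 and τ_data = 28/36.9 = 0.758808, so τ_n = 0.790354.
Rearranging for μ₀: μ₀ = (μ_n·τ_n − τ_data·x̄)/τ₀ = (-6.8366·0.790354 − 0.758808·-7.1) / 0.031546 = -0.015797/0.031546 ≈ -0.5.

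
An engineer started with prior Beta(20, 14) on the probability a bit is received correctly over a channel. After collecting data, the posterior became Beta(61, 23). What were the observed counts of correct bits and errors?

Under Beta–binomial conjugacy the posterior parameters are (α+s, β+f).
Match parameters: s=61−20=41, f=23−14=9.

41 correct bits and 9 errors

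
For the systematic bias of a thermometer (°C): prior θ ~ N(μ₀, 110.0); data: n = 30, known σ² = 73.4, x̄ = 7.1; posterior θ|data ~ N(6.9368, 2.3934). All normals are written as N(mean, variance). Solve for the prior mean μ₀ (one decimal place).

μ₀ = -0.4

With known observation variance, the Normal–Normal posterior has precision τ_n = τ₀ + n/σ² and mean μ_n = (τ₀μ₀ + (n/σ²)x̄)/τ_n.
Here τ₀ = 1/110.0 = 0.009091 and τ_data = 30/73.4 = 0.408719, so τ_n = 0.417810.
Rearranging for μ₀: μ₀ = (μ_n·τ_n − τ_data·x̄)/τ₀ = (6.9368·0.417810 − 0.408719·7.1) / 0.009091 = -0.003640/0.009091 ≈ -0.4.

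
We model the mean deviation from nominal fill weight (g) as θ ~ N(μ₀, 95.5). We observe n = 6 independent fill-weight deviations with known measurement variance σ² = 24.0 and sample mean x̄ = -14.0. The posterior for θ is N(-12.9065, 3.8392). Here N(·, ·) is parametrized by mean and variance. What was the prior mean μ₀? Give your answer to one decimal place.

The posterior mean is a precision-weighted average: μ_n = (τ₀μ₀ + τ_data·x̄)/(τ₀+τ_data), with τ₀=1/σ₀² and τ_data=n/σ².
Here τ₀ = 1/95.5 = 0.010471 and τ_data = 6/24.0 = 0.250000, so τ_n = 0.260471.
Rearranging for μ₀: μ₀ = (μ_n·τ_n − τ_data·x̄)/τ₀ = (-12.9065·0.260471 − 0.250000·-14.0) / 0.010471 = 0.138231/0.010471 ≈ 13.2.

μ₀ = 13.2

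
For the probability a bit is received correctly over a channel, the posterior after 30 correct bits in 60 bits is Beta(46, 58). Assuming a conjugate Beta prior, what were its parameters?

Beta(16, 28)

A Beta(a, b) prior with s successes and f failures in binomial data gives a Beta(a+s, b+f) posterior.
So a = 46 − 30 = 16 and b = 58 − 30 = 28.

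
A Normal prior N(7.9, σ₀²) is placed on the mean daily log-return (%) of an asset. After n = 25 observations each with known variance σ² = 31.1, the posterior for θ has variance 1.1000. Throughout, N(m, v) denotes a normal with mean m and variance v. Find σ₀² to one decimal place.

σ₀² = 9.5

For the Normal–Normal model with known σ², precisions add: τ_n = τ₀ + n/σ².
So 1/σ₀² = 1/1.1000 − 25/31.1 = 0.909091 − 0.803859 = 0.105232.
Hence σ₀² = 1/0.105232 ≈ 9.5.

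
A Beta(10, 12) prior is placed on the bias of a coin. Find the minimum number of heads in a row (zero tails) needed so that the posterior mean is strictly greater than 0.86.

k = 64

After k heads and 0 tails the posterior is Beta(10+k, 12), with mean (10+k)/(10+12+k).
Set (10+k)/(22+k) > 0.86 and solve: k > (0.86·22 − 10)/(1 − 0.86) = 63.714.
The smallest integer exceeding 63.714 is 64.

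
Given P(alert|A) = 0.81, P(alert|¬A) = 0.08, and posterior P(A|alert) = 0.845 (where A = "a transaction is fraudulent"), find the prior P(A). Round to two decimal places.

P(A) = 0.35

In odds form, posterior odds = prior odds × likelihood ratio, so prior odds = posterior odds ÷ LR.
Posterior odds = 0.845/(1−0.845) = 5.4516. LR = 0.81/0.08 = 10.1250.
Prior odds = 5.4516/10.1250 = 0.5384, so P(A) = 0.5384/(1+0.5384) ≈ 0.35.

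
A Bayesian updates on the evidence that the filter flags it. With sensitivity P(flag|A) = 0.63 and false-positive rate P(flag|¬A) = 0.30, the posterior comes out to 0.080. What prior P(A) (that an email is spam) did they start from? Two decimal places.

Bayes' rule in odds form gives O(A|E) = O(A)·[P(E|A)/P(E|¬A)], hence O(A) = O(A|E)/LR.
Posterior odds = 0.080/(1−0.080) = 0.0870. LR = 0.63/0.30 = 2.1000.
Prior odds = 0.0870/2.1000 = 0.0414, so P(A) = 0.0414/(1+0.0414) ≈ 0.04.

P(A) = 0.04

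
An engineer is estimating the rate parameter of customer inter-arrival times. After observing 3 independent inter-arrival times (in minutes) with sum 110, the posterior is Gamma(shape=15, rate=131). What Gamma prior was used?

Gamma(shape=12, rate=21)

For an exponential likelihood with a Gamma(α, β) prior on the rate, n observations with total T give posterior Gamma(α+n, β+T).
So α = 15 − 3 = 12 and β = 131 − 110 = 21.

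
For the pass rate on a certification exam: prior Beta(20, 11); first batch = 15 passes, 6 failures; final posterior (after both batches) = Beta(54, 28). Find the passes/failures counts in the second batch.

19 passes and 11 failures

Sequential conjugate updates are equivalent to a single update on the pooled data, so total successes = posterior α − prior α and total failures = posterior β − prior β.
Total across both batches: 54−20=34 passes, 28−11=17 failures.
Subtract the first batch: 34−15=19 passes and 17−6=11 failures.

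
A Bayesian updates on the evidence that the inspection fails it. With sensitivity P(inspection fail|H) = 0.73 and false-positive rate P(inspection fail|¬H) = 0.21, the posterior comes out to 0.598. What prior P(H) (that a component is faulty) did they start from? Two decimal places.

In odds form, posterior odds = prior odds × likelihood ratio, so prior odds = posterior odds ÷ LR.
Posterior odds = 0.598/(1−0.598) = 1.4876. LR = 0.73/0.21 = 3.4762.
Prior odds = 1.4876/3.4762 = 0.4279, so P(H) = 0.4279/(1+0.4279) ≈ 0.30.

P(H) = 0.30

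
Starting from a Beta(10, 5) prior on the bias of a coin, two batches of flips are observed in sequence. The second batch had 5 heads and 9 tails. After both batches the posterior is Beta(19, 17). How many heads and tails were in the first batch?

Sequential conjugate updates are equivalent to a single update on the pooled data, so total successes = posterior α − prior α and total failures = posterior β − prior β.
Total across both batches: 19−10=9 heads, 17−5=12 tails.
Subtract the second batch: 9−5=4 heads and 12−9=3 tails.

4 heads and 3 tails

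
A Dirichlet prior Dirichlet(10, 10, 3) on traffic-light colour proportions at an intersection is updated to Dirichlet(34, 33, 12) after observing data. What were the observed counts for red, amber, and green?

For a Dirichlet(α) prior with multinomial counts c, the posterior is Dirichlet(α + c) componentwise.
Counts are posterior − prior componentwise: 34−10=24, 33−10=23, 12−3=9.

counts (24, 23, 9)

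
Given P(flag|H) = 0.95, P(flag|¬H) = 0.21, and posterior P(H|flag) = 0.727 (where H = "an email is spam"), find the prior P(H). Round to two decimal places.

In odds form, posterior odds = prior odds × likelihood ratio, so prior odds = posterior odds ÷ LR.
Posterior odds = 0.727/(1−0.727) = 2.6630. LR = 0.95/0.21 = 4.5238.
Prior odds = 2.6630/4.5238 = 0.5887, so P(H) = 0.5887/(1+0.5887) ≈ 0.37.

P(H) = 0.37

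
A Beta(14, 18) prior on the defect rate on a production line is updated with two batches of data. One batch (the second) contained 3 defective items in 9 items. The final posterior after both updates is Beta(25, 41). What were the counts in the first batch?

8 defective items and 17 good items

Because Beta–binomial updating is additive in the counts, the combined data contributed (α_post−α_prior, β_post−β_prior) successes and failures.
Total across both batches: 25−14=11 defective items, 41−18=23 good items.
Subtract the second batch: 11−3=8 defective items and 23−6=17 good items.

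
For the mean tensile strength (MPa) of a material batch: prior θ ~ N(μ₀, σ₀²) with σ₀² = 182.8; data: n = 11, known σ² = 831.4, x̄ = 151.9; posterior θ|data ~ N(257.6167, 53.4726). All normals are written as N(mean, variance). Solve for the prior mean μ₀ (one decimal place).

The posterior mean is a precision-weighted average: μ_n = (τ₀μ₀ + τ_data·x̄)/(τ₀+τ_data), with τ₀=1/σ₀² and τ_data=n/σ².
Here τ₀ = 1/182.8 = 0.005470 and τ_data = 11/831.4 = 0.013231, so τ_n = 0.018701.
Rearranging for μ₀: μ₀ = (μ_n·τ_n − τ_data·x̄)/τ₀ = (257.6167·0.018701 − 0.013231·151.9) / 0.005470 = 2.807901/0.005470 ≈ 513.3.

μ₀ = 513.3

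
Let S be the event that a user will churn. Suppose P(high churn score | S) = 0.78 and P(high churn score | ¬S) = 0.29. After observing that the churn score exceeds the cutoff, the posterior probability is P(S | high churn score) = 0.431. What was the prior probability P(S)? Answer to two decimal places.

Bayes' rule in odds form gives O(S|E) = O(S)·[P(E|S)/P(E|¬S)], hence O(S) = O(S|E)/LR.
Posterior odds = 0.431/(1−0.431) = 0.7575. LR = 0.78/0.29 = 2.6897.
Prior odds = 0.7575/2.6897 = 0.2816, so P(S) = 0.2816/(1+0.2816) ≈ 0.22.

P(S) = 0.22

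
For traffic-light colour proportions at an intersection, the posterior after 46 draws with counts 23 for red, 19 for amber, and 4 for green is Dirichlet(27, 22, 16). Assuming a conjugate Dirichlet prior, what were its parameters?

For a Dirichlet(α) prior with multinomial counts c, the posterior is Dirichlet(α + c) componentwise.
Subtract each count from the matching posterior parameter: 27−23=4, 22−19=3, 16−4=12.

Dirichlet(4, 3, 12)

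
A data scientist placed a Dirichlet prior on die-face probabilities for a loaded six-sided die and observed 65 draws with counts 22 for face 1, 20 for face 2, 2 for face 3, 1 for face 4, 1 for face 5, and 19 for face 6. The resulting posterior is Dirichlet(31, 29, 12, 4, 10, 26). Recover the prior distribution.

Dirichlet(9, 9, 10, 3, 9, 7)

For a Dirichlet(α) prior with multinomial counts c, the posterior is Dirichlet(α + c) componentwise.
Subtract each count from the matching posterior parameter: 31−22=9, 29−20=9, 12−2=10, 4−1=3, 10−1=9, 26−19=7.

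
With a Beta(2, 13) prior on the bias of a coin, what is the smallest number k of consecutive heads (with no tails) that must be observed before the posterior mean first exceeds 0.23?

After k heads and 0 tails the posterior is Beta(2+k, 13), with mean (2+k)/(2+13+k).
Set (2+k)/(15+k) > 0.23 and solve: k > (0.23·15 − 2)/(1 − 0.23) = 1.883.
The smallest integer exceeding 1.883 is 2, and checking k=2: (4)/(17) = 0.2353 > 0.23.

k = 2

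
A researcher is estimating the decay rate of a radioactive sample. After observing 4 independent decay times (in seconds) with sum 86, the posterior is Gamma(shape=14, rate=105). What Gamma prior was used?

Gamma(shape=10, rate=19)

For an exponential likelihood with a Gamma(α, β) prior on the rate, n observations with total T give posterior Gamma(α+n, β+T).
So α = 14 − 4 = 10 and β = 105 − 86 = 19.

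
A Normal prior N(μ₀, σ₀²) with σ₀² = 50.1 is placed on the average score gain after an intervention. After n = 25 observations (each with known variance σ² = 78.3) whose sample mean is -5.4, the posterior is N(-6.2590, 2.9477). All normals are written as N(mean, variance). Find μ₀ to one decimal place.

μ₀ = -20.0

With known observation variance, the Normal–Normal posterior has precision τ_n = τ₀ + n/σ² and mean μ_n = (τ₀μ₀ + (n/σ²)x̄)/τ_n.
Here τ₀ = 1/50.1 = 0.019960 and τ_data = 25/78.3 = 0.319285, so τ_n = 0.339245.
Rearranging for μ₀: μ₀ = (μ_n·τ_n − τ_data·x̄)/τ₀ = (-6.2590·0.339245 − 0.319285·-5.4) / 0.019960 = -0.399195/0.019960 ≈ -20.0.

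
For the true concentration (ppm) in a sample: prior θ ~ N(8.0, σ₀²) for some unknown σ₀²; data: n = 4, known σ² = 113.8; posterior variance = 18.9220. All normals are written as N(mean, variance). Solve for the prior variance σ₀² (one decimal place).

For the Normal–Normal model with known σ², precisions add: τ_n = τ₀ + n/σ².
So 1/σ₀² = 1/18.9220 − 4/113.8 = 0.052849 − 0.035149 = 0.017700.
Hence σ₀² = 1/0.017700 ≈ 56.5.

σ₀² = 56.5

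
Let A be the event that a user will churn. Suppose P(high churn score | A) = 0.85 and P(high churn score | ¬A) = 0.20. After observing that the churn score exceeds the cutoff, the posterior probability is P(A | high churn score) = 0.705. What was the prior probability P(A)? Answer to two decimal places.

In odds form, posterior odds = prior odds × likelihood ratio, so prior odds = posterior odds ÷ LR.
Posterior odds = 0.705/(1−0.705) = 2.3898. LR = 0.85/0.20 = 4.2500.
Prior odds = 2.3898/4.2500 = 0.5623, so P(A) = 0.5623/(1+0.5623) ≈ 0.36.

P(A) = 0.36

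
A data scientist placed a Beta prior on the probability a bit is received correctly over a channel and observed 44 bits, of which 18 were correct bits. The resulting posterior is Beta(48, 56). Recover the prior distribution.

Beta is conjugate to the binomial likelihood: posterior = Beta(a+s, b+f).
Subtract the data counts: 48−18=30, 56−26=30.

Beta(30, 30)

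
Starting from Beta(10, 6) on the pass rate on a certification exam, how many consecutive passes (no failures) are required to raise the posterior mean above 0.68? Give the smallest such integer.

k = 3

After k passes and 0 failures the posterior is Beta(10+k, 6), with mean (10+k)/(10+6+k).
Set (10+k)/(16+k) > 0.68 and solve: k > (0.68·16 − 10)/(1 − 0.68) = 2.750.
The smallest integer exceeding 2.750 is 3.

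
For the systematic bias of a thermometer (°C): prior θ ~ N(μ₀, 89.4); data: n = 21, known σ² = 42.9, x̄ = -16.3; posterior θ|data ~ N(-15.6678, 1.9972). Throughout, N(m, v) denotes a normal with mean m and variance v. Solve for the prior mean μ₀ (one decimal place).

With known observation variance, the Normal–Normal posterior has precision τ_n = τ₀ + n/σ² and mean μ_n = (τ₀μ₀ + (n/σ²)x̄)/τ_n.
Here τ₀ = 1/89.4 = 0.011186 and τ_data = 21/42.9 = 0.489510, so τ_n = 0.500696.
Rearranging for μ₀: μ₀ = (μ_n·τ_n − τ_data·x̄)/τ₀ = (-15.6678·0.500696 − 0.489510·-16.3) / 0.011186 = 0.134208/0.011186 ≈ 12.0.

μ₀ = 12.0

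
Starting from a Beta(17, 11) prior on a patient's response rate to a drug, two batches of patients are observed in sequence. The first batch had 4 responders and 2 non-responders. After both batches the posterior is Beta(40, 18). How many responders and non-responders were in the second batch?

Sequential conjugate updates are equivalent to a single update on the pooled data, so total successes = posterior α − prior α and total failures = posterior β − prior β.
Total across both batches: 40−17=23 responders, 18−11=7 non-responders.
Subtract the first batch: 23−4=19 responders and 7−2=5 non-responders.

19 responders and 5 non-responders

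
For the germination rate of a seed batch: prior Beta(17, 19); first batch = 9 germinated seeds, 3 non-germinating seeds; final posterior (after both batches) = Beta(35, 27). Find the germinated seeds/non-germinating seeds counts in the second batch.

Sequential conjugate updates are equivalent to a single update on the pooled data, so total successes = posterior α − prior α and total failures = posterior β − prior β.
Total across both batches: 35−17=18 germinated seeds, 27−19=8 non-germinating seeds.
Subtract the first batch: 18−9=9 germinated seeds and 8−3=5 non-germinating seeds.

9 germinated seeds and 5 non-germinating seeds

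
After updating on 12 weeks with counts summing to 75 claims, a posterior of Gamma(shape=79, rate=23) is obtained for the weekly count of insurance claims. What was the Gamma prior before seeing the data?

Gamma(shape=4, rate=11)

Gamma–Poisson conjugacy: posterior shape = α + Σxᵢ, posterior rate = β + n.
So α = 79 − 75 = 4 and β = 23 − 12 = 11.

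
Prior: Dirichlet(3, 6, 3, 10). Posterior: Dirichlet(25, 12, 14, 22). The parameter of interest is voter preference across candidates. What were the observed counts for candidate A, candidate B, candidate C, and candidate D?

For a Dirichlet(α) prior with multinomial counts c, the posterior is Dirichlet(α + c) componentwise.
Counts are posterior − prior componentwise: 25−3=22, 12−6=6, 14−3=11, 22−10=12.

counts (22, 6, 11, 12)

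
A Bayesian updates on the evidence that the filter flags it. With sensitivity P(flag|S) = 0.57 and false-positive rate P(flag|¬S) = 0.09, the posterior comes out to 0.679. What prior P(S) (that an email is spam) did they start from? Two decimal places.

In odds form, posterior odds = prior odds × likelihood ratio, so prior odds = posterior odds ÷ LR.
Posterior odds = 0.679/(1−0.679) = 2.1153. LR = 0.57/0.09 = 6.3333.
Prior odds = 2.1153/6.3333 = 0.3340, so P(S) = 0.3340/(1+0.3340) ≈ 0.25.

P(S) = 0.25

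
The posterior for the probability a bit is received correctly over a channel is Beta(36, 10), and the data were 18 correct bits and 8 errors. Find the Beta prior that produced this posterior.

Beta is conjugate to the binomial likelihood: posterior = Beta(α+s, β+f).
Subtract the data counts: 36−18=18, 10−8=2.

Beta(18, 2)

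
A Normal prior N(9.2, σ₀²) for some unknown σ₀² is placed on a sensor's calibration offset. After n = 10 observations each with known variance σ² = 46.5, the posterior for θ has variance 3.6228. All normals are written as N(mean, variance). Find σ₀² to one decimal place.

Posterior precision equals prior precision plus data precision: 1/σ_n² = 1/σ₀² + n/σ².
So 1/σ₀² = 1/3.6228 − 10/46.5 = 0.276030 − 0.215054 = 0.060976.
Hence σ₀² = 1/0.060976 ≈ 16.4.

σ₀² = 16.4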